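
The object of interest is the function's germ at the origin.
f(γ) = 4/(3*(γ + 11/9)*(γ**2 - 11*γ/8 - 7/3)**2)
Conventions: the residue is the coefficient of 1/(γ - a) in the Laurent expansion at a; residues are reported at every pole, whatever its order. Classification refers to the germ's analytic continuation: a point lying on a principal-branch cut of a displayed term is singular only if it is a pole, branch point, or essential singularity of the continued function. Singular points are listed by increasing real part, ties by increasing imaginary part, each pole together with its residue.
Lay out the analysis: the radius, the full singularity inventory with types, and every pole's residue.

Denominator factor (γ**2 - 11*γ/8 - 7/3)^2: discriminant 2155/192, real irrational roots 11/16 + (1/48)*sqrt(6465) and 11/16 - (1/48)*sqrt(6465); poles of order 2, moduli 11/16 + (1/48)*sqrt(6465) and -11/16 + (1/48)*sqrt(6465).
Denominator factor (γ + 11/9): pole of order 1 at -11/9, modulus 11/9.
The radius of convergence is the smallest modulus among the singular points: -11/16 + (1/48)*sqrt(6465).
At the order-1 pole -11/9 set g(γ) = (γ - (-11/9))*f(γ) = 4/(3*(γ**2 - 11*γ/8 - 7/3)**2).
Simple pole: residue = g(a) at a = -11/9, which is 559872/297025.
The factor γ**2 - 11*γ/8 - 7/3 splits as (γ - a)(γ - a') with a = 11/16 - (1/48)*sqrt(6465), a' = 11/16 + (1/48)*sqrt(6465). At the order-2 pole a set g(γ) = (γ - a)^2*f(γ) = [4/(3*(γ + 11/9))] / (γ - a')^2.
Order-2 pole: residue = g'(a); g'(11/16 - (1/48)*sqrt(6465)) = -279936/297025 - (125364096/11035132205)*sqrt(6465), so the residue is -279936/297025 - (125364096/11035132205)*sqrt(6465).
The factor γ**2 - 11*γ/8 - 7/3 splits as (γ - a)(γ - a') with a = 11/16 + (1/48)*sqrt(6465), a' = 11/16 - (1/48)*sqrt(6465). At the order-2 pole a set g(γ) = (γ - a)^2*f(γ) = [4/(3*(γ + 11/9))] / (γ - a')^2.
Order-2 pole: residue = g'(a); g'(11/16 + (1/48)*sqrt(6465)) = -279936/297025 + (125364096/11035132205)*sqrt(6465), so the residue is -279936/297025 + (125364096/11035132205)*sqrt(6465).
List the singular points by increasing real part (a conjugate pair: the negative imaginary part first).

Radius of convergence at 0: -11/16 + (1/48)*sqrt(6465).
At -11/9: a pole of order 1; residue 559872/297025.
At 11/16 - (1/48)*sqrt(6465): a pole of order 2; residue -279936/297025 - (125364096/11035132205)*sqrt(6465).
At 11/16 + (1/48)*sqrt(6465): a pole of order 2; residue -279936/297025 + (125364096/11035132205)*sqrt(6465).


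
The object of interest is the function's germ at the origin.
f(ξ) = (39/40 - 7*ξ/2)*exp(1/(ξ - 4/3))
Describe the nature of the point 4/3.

The exponent 1/(ξ - (4/3)) has a pole at 4/3, so exp(1/(ξ - (4/3))) takes every nonzero value near it: an essential singularity (not a pole of any order).

The point is an essential singularity.


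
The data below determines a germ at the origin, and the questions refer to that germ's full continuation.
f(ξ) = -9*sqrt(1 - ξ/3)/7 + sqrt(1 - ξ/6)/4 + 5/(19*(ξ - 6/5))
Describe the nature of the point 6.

The term (1/4)*sqrt(1 - ξ/(6)) has argument 1 - 6/(6) = 0 at 6: a square-root (algebraic, two-sheeted) branch point; the remaining terms are analytic or single-valued there.

The point is an algebraic (square-root) branch point.


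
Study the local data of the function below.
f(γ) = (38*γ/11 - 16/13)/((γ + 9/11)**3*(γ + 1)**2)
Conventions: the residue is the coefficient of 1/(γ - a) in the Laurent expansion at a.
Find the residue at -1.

At the order-2 pole -1 set g(γ) = (γ - (-1))^2*f(γ) = (38*γ/11 - 16/13)/(γ + 9/11)**3.
Order-2 pole: residue = g'(a); g'(-1) = 1277881/104, so the residue is 1277881/104.

The residue is 1277881/104.


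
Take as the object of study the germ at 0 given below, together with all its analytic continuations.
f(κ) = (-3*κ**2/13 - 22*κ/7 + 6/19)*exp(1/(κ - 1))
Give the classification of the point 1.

The point is an essential singularity.

The exponent 1/(κ - (1)) has a pole at 1, so exp(1/(κ - (1))) takes every nonzero value near it: an essential singularity (not a pole of any order).


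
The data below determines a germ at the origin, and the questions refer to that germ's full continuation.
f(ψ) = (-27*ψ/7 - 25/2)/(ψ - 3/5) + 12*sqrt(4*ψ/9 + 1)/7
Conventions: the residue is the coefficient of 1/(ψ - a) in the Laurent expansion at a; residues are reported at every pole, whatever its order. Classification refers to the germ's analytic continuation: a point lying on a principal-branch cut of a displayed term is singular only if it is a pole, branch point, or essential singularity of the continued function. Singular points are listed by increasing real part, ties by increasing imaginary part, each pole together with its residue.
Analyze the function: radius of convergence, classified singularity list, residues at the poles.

Radius of convergence at 0: 3/5.
At -9/4: an algebraic (square-root) branch point.
At 3/5: a pole of order 1; residue -1037/70.

Denominator factor (ψ - 3/5): pole of order 1 at 3/5, modulus 3/5.
Branch term (12/7)*sqrt(1 - ψ/(-9/4)): its argument vanishes at ψ = -9/4, a square-root branch point, modulus 9/4.
The radius of convergence is the smallest modulus among the singular points: 3/5.
The branch term is analytic at 3/5 and contributes nothing to the residue; only the rational part matters.
At the order-1 pole 3/5 set g(ψ) = (ψ - (3/5))*(rational part) = -27*ψ/7 - 25/2.
Simple pole: residue = g(a) at a = 3/5, which is -1037/70.
List the singular points by increasing real part (a conjugate pair: the negative imaginary part first).


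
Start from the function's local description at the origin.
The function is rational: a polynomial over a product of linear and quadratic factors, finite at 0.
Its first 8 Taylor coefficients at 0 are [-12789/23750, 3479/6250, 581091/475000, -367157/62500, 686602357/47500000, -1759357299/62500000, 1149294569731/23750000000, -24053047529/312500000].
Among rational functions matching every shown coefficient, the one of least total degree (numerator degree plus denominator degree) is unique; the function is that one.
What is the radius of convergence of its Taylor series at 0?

The radius of convergence is 5/6.

No rational of total degree below 6 reproduces all 8 coefficients; solving the [2/4] Pade equations on them gives f(ρ) = (25*ρ**2/36 - 19*ρ/9 - 29/38)/((ρ + 5/6)**2*(ρ + 10/7)**2), whose expansion matches every shown term.
Denominator factor (ρ + 5/6)^2: pole of order 2 at -5/6, modulus 5/6.
Denominator factor (ρ + 10/7)^2: pole of order 2 at -10/7, modulus 10/7.
The radius of convergence is the smallest modulus among the singular points: 5/6.


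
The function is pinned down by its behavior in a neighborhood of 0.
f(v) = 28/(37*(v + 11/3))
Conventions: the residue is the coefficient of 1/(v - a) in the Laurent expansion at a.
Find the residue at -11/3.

At the order-1 pole -11/3 set g(v) = (v - (-11/3))*f(v) = 28/37.
Simple pole: residue = g(a) at a = -11/3, which is 28/37.

The residue is 28/37.


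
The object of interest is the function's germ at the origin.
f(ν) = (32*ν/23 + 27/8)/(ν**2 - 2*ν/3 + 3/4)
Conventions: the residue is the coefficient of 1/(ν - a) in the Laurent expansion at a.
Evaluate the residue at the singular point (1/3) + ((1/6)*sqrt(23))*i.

The residue is (16/23) - ((2119/4232)*sqrt(23))*i.

The factor ν**2 - 2*ν/3 + 3/4 splits as (ν - a)(ν - a') with a = (1/3) + ((1/6)*sqrt(23))*i, a' = (1/3) - ((1/6)*sqrt(23))*i. At the order-1 pole a set g(ν) = (ν - a)*f(ν) = [32*ν/23 + 27/8] / (ν - a').
Simple pole: residue = g(a) at a = (1/3) + ((1/6)*sqrt(23))*i, which is (16/23) - ((2119/4232)*sqrt(23))*i.


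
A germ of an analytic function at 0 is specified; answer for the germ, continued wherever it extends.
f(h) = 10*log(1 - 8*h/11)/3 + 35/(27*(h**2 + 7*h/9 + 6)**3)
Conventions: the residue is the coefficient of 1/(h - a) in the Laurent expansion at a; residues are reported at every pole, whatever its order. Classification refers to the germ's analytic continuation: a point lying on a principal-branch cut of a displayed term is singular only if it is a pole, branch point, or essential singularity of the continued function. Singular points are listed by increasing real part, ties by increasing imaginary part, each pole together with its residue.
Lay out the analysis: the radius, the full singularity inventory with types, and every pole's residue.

Radius of convergence at 0: 11/8.
At (-7/18) - ((1/18)*sqrt(1895))*i: a pole of order 3; residue ((91854/1360998475)*sqrt(1895))*i.
At (-7/18) + ((1/18)*sqrt(1895))*i: a pole of order 3; residue -((91854/1360998475)*sqrt(1895))*i.
At 11/8: a logarithmic branch point.

Denominator factor (h**2 + 7*h/9 + 6)^3: discriminant -1895/81, complex-conjugate roots (-7/18) + ((1/18)*sqrt(1895))*i and (-7/18) - ((1/18)*sqrt(1895))*i; poles of order 3, moduli sqrt(6) and sqrt(6).
Branch term (10/3)*log(1 - h/(11/8)): its argument vanishes at h = 11/8, a logarithmic branch point, modulus 11/8.
The radius of convergence is the smallest modulus among the singular points: 11/8.
The branch term is analytic at (-7/18) - ((1/18)*sqrt(1895))*i and contributes nothing to the residue; only the rational part matters.
The factor h**2 + 7*h/9 + 6 splits as (h - a)(h - a') with a = (-7/18) - ((1/18)*sqrt(1895))*i, a' = (-7/18) + ((1/18)*sqrt(1895))*i. At the order-3 pole a set g(h) = (h - a)^3*(rational part) = [35/27] / (h - a')^3.
Order-3 pole: residue = g''(a)/2; g''((-7/18) - ((1/18)*sqrt(1895))*i) = ((183708/1360998475)*sqrt(1895))*i, so the residue is ((91854/1360998475)*sqrt(1895))*i.
The branch term is analytic at (-7/18) + ((1/18)*sqrt(1895))*i and contributes nothing to the residue; only the rational part matters.
The factor h**2 + 7*h/9 + 6 splits as (h - a)(h - a') with a = (-7/18) + ((1/18)*sqrt(1895))*i, a' = (-7/18) - ((1/18)*sqrt(1895))*i. At the order-3 pole a set g(h) = (h - a)^3*(rational part) = [35/27] / (h - a')^3.
Order-3 pole: residue = g''(a)/2; g''((-7/18) + ((1/18)*sqrt(1895))*i) = -((183708/1360998475)*sqrt(1895))*i, so the residue is -((91854/1360998475)*sqrt(1895))*i.
List the singular points by increasing real part (a conjugate pair: the negative imaginary part first).


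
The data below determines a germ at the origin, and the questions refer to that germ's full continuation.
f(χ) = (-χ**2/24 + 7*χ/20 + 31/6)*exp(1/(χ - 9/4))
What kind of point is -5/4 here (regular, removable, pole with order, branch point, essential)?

The point is a regular point.

There is no denominator, hence no pole anywhere.
The essential point of exp(1/(χ - (9/4))) is 9/4, not -5/4.
So the germ continues analytically to -5/4.


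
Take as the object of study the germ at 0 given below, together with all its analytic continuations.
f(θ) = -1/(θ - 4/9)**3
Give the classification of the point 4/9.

The point is a pole of order 3.

The denominator factor θ - 4/9 vanishes at 4/9 and appears to the power 3; the numerator there equals -1, nonzero, and no other factor vanishes.
Hence a pole whose order is the multiplicity, 3.


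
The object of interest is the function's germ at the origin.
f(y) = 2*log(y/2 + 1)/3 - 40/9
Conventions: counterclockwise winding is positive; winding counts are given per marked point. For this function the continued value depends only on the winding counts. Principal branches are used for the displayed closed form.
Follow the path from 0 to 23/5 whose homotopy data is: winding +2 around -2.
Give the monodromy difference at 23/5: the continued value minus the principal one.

Continued minus principal equals (8/3)*pi*i.

The rational part is single-valued and drops out of the difference; each branch term changes only by its own monodromy.
(2/3)*log(1 - y/(-2)): each positive loop around -2 adds 2*pi*i to the log, so winding +2 contributes (2/3)*(2)*2*pi*i = (8/3)*pi*i.
Summing the contributions at y = 23/5 gives (8/3)*pi*i.


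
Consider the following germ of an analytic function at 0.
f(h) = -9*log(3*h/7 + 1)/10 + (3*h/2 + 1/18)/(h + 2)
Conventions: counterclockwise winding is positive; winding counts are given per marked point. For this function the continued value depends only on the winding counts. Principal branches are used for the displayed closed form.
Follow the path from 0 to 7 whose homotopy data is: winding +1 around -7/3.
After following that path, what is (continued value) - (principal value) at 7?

The rational part is single-valued and drops out of the difference; each branch term changes only by its own monodromy.
(-9/10)*log(1 - h/(-7/3)): each positive loop around -7/3 adds 2*pi*i to the log, so winding +1 contributes (-9/10)*(1)*2*pi*i = -(9/5)*pi*i.
Summing the contributions at h = 7 gives -(9/5)*pi*i.

Continued minus principal equals -(9/5)*pi*i.


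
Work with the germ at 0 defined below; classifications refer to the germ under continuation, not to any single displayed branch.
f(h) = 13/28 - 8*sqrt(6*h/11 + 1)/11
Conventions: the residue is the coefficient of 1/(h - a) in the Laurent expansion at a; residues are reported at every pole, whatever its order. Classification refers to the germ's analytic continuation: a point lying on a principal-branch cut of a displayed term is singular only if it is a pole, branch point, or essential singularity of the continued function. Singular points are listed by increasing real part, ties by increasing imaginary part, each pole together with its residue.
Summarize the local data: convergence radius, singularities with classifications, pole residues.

Branch term (-8/11)*sqrt(1 - h/(-11/6)): its argument vanishes at h = -11/6, a square-root branch point, modulus 11/6.
The radius of convergence is the smallest modulus among the singular points: 11/6.

Radius of convergence at 0: 11/6.
At -11/6: an algebraic (square-root) branch point.


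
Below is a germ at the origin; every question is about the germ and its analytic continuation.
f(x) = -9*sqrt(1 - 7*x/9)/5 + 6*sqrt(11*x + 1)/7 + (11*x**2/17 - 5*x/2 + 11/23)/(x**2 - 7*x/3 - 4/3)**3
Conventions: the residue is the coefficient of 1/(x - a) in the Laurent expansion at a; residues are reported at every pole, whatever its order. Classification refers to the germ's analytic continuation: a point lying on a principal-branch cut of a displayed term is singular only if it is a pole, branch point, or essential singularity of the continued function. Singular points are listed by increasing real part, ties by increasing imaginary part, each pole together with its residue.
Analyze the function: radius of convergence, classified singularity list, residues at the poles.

Radius of convergence at 0: 1/11.
At 7/6 - (1/6)*sqrt(97): a pole of order 3; residue (2438613/713710286)*sqrt(97).
At -1/11: an algebraic (square-root) branch point.
At 9/7: an algebraic (square-root) branch point.
At 7/6 + (1/6)*sqrt(97): a pole of order 3; residue -(2438613/713710286)*sqrt(97).

Denominator factor (x**2 - 7*x/3 - 4/3)^3: discriminant 97/9, real irrational roots 7/6 + (1/6)*sqrt(97) and 7/6 - (1/6)*sqrt(97); poles of order 3, moduli 7/6 + (1/6)*sqrt(97) and -7/6 + (1/6)*sqrt(97).
Branch term (6/7)*sqrt(1 - x/(-1/11)): its argument vanishes at x = -1/11, a square-root branch point, modulus 1/11.
Branch term (-9/5)*sqrt(1 - x/(9/7)): its argument vanishes at x = 9/7, a square-root branch point, modulus 9/7.
The radius of convergence is the smallest modulus among the singular points: 1/11.
The branch terms are analytic at 7/6 - (1/6)*sqrt(97) and contribute nothing to the residue; only the rational part matters.
The factor x**2 - 7*x/3 - 4/3 splits as (x - a)(x - a') with a = 7/6 - (1/6)*sqrt(97), a' = 7/6 + (1/6)*sqrt(97). At the order-3 pole a set g(x) = (x - a)^3*(rational part) = [11*x**2/17 - 5*x/2 + 11/23] / (x - a')^3.
Order-3 pole: residue = g''(a)/2; g''(7/6 - (1/6)*sqrt(97)) = (2438613/356855143)*sqrt(97), so the residue is (2438613/713710286)*sqrt(97).
The branch terms are analytic at 7/6 + (1/6)*sqrt(97) and contribute nothing to the residue; only the rational part matters.
The factor x**2 - 7*x/3 - 4/3 splits as (x - a)(x - a') with a = 7/6 + (1/6)*sqrt(97), a' = 7/6 - (1/6)*sqrt(97). At the order-3 pole a set g(x) = (x - a)^3*(rational part) = [11*x**2/17 - 5*x/2 + 11/23] / (x - a')^3.
Order-3 pole: residue = g''(a)/2; g''(7/6 + (1/6)*sqrt(97)) = -(2438613/356855143)*sqrt(97), so the residue is -(2438613/713710286)*sqrt(97).
List the singular points by increasing real part (a conjugate pair: the negative imaginary part first).


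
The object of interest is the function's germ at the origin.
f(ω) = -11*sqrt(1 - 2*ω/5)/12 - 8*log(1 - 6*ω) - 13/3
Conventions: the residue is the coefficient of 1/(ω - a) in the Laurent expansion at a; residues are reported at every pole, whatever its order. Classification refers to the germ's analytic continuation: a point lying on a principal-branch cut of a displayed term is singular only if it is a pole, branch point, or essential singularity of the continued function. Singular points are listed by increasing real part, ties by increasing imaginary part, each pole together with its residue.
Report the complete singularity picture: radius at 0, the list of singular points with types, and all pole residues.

Radius of convergence at 0: 1/6.
At 1/6: a logarithmic branch point.
At 5/2: an algebraic (square-root) branch point.

Branch term (-11/12)*sqrt(1 - ω/(5/2)): its argument vanishes at ω = 5/2, a square-root branch point, modulus 5/2.
Branch term (-8)*log(1 - ω/(1/6)): its argument vanishes at ω = 1/6, a logarithmic branch point, modulus 1/6.
The radius of convergence is the smallest modulus among the singular points: 1/6.
List the singular points by increasing real part (a conjugate pair: the negative imaginary part first).


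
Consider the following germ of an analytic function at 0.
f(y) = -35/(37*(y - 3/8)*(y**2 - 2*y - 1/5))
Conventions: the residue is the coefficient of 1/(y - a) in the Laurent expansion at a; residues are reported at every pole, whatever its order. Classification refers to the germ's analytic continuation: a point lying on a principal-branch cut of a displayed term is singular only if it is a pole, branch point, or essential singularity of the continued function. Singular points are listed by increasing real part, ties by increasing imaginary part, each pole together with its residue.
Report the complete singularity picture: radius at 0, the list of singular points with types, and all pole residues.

Denominator factor (y - 3/8): pole of order 1 at 3/8, modulus 3/8.
Denominator factor (y**2 - 2*y - 1/5): discriminant 24/5, real irrational roots 1 + (1/5)*sqrt(30) and 1 - (1/5)*sqrt(30); poles of order 1, moduli 1 + (1/5)*sqrt(30) and -1 + (1/5)*sqrt(30).
The radius of convergence is the smallest modulus among the singular points: -1 + (1/5)*sqrt(30).
The factor y**2 - 2*y - 1/5 splits as (y - a)(y - a') with a = 1 - (1/5)*sqrt(30), a' = 1 + (1/5)*sqrt(30). At the order-1 pole a set g(y) = (y - a)*f(y) = [-35/(37*(y - 3/8))] / (y - a').
Simple pole: residue = g(a) at a = 1 - (1/5)*sqrt(30), which is -800/1369 - (250/4107)*sqrt(30).
At the order-1 pole 3/8 set g(y) = (y - (3/8))*f(y) = -35/(37*(y**2 - 2*y - 1/5)).
Simple pole: residue = g(a) at a = 3/8, which is 1600/1369.
The factor y**2 - 2*y - 1/5 splits as (y - a)(y - a') with a = 1 + (1/5)*sqrt(30), a' = 1 - (1/5)*sqrt(30). At the order-1 pole a set g(y) = (y - a)*f(y) = [-35/(37*(y - 3/8))] / (y - a').
Simple pole: residue = g(a) at a = 1 + (1/5)*sqrt(30), which is -800/1369 + (250/4107)*sqrt(30).
List the singular points by increasing real part (a conjugate pair: the negative imaginary part first).

Radius of convergence at 0: -1 + (1/5)*sqrt(30).
At 1 - (1/5)*sqrt(30): a pole of order 1; residue -800/1369 - (250/4107)*sqrt(30).
At 3/8: a pole of order 1; residue 1600/1369.
At 1 + (1/5)*sqrt(30): a pole of order 1; residue -800/1369 + (250/4107)*sqrt(30).


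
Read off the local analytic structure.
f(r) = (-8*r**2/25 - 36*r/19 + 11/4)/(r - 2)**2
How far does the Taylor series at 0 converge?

Denominator factor (r - 2)^2: pole of order 2 at 2, modulus 2.
The radius of convergence is the smallest modulus among the singular points: 2.

The radius of convergence is 2.


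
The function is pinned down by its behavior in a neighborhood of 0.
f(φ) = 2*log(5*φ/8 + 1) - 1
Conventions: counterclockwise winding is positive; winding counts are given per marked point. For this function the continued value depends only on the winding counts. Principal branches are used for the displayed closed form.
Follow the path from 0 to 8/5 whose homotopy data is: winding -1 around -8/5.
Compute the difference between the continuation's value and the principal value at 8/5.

Continued minus principal equals -(4)*pi*i.

The rational part is single-valued and drops out of the difference; each branch term changes only by its own monodromy.
(2)*log(1 - φ/(-8/5)): each positive loop around -8/5 adds 2*pi*i to the log, so winding -1 contributes (2)*(-1)*2*pi*i = -(4)*pi*i.
Summing the contributions at φ = 8/5 gives -(4)*pi*i.


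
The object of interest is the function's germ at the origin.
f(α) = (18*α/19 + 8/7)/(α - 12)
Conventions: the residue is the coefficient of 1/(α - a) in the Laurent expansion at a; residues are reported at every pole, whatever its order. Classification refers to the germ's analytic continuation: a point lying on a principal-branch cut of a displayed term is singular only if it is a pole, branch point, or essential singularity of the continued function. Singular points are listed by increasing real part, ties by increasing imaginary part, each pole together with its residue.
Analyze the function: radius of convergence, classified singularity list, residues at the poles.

Denominator factor (α - 12): pole of order 1 at 12, modulus 12.
The radius of convergence is the smallest modulus among the singular points: 12.
At the order-1 pole 12 set g(α) = (α - (12))*f(α) = 18*α/19 + 8/7.
Simple pole: residue = g(a) at a = 12, which is 1664/133.

Radius of convergence at 0: 12.
At 12: a pole of order 1; residue 1664/133.


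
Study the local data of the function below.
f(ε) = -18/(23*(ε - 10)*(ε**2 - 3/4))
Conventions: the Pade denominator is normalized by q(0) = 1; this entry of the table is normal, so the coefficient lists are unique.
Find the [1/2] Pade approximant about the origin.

The Pade approximant has numerator coefficients [-12/115, -6/575]; denominator coefficients [1, 0, -403/300].

Taylor coefficients needed (expand at 0): a_0 = -12/115, a_1 = -6/575, a_2 = -403/2875, a_3 = -403/28750.
Write the denominator as Q(ε) = 1 + q1*ε + q2*ε^2. Requiring Q*f - P = O(ε^4) with deg P <= 1 kills the coefficients of ε^2..ε^3 in Q*f:
  ε^2: a_2 + q1*a_1 + q2*a_0 = 0, i.e. -403/2875 + (-6/575)*q1 + (-12/115)*q2 = 0.
  ε^3: a_3 + q1*a_2 + q2*a_1 = 0, i.e. -403/28750 + (-403/2875)*q1 + (-6/575)*q2 = 0.
Solving this linear system: q1 = 0, q2 = -403/300.
The numerator is Q*f truncated at degree 1: P0 = a_0 = -12/115; P1 = a_1 + q1*a_0 = -6/575.


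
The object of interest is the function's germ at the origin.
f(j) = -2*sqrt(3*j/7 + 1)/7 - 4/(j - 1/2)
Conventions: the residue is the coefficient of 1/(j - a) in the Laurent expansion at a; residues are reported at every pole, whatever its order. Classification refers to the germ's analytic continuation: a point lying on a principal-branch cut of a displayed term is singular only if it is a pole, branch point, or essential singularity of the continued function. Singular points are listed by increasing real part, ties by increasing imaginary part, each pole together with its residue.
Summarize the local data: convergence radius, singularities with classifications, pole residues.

Denominator factor (j - 1/2): pole of order 1 at 1/2, modulus 1/2.
Branch term (-2/7)*sqrt(1 - j/(-7/3)): its argument vanishes at j = -7/3, a square-root branch point, modulus 7/3.
The radius of convergence is the smallest modulus among the singular points: 1/2.
The branch term is analytic at 1/2 and contributes nothing to the residue; only the rational part matters.
At the order-1 pole 1/2 set g(j) = (j - (1/2))*(rational part) = -4.
Simple pole: residue = g(a) at a = 1/2, which is -4.
List the singular points by increasing real part (a conjugate pair: the negative imaginary part first).

Radius of convergence at 0: 1/2.
At -7/3: an algebraic (square-root) branch point.
At 1/2: a pole of order 1; residue -4.


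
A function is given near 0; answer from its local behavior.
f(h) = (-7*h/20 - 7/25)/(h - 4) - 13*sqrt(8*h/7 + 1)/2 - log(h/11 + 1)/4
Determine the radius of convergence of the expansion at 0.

The radius of convergence is 7/8.

Denominator factor (h - 4): pole of order 1 at 4, modulus 4.
Branch term (-1/4)*log(1 - h/(-11)): its argument vanishes at h = -11, a logarithmic branch point, modulus 11.
Branch term (-13/2)*sqrt(1 - h/(-7/8)): its argument vanishes at h = -7/8, a square-root branch point, modulus 7/8.
The radius of convergence is the smallest modulus among the singular points: 7/8.


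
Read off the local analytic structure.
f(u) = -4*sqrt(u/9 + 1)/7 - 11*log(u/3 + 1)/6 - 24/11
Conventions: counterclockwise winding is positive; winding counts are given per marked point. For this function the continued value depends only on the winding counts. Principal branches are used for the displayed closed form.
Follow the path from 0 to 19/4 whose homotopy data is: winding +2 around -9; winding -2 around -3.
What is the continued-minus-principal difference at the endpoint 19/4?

The rational part is single-valued and drops out of the difference; each branch term changes only by its own monodromy.
(-11/6)*log(1 - u/(-3)): each positive loop around -3 adds 2*pi*i to the log, so winding -2 contributes (-11/6)*(-2)*2*pi*i = (22/3)*pi*i.
(-4/7)*sqrt(1 - u/(-9)): winding +2 is even, the square root returns to the same sheet, contribution 0.
Summing the contributions at u = 19/4 gives (22/3)*pi*i.

Continued minus principal equals (22/3)*pi*i.


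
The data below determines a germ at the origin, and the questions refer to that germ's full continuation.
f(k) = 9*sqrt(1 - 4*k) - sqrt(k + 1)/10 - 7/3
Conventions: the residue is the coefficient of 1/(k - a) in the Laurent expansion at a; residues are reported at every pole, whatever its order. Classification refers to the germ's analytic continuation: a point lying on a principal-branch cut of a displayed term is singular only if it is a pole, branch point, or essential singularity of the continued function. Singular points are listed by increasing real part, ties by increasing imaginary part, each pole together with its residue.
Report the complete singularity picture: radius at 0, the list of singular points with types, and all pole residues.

Radius of convergence at 0: 1/4.
At -1: an algebraic (square-root) branch point.
At 1/4: an algebraic (square-root) branch point.

Branch term (-1/10)*sqrt(1 - k/(-1)): its argument vanishes at k = -1, a square-root branch point, modulus 1.
Branch term (9)*sqrt(1 - k/(1/4)): its argument vanishes at k = 1/4, a square-root branch point, modulus 1/4.
The radius of convergence is the smallest modulus among the singular points: 1/4.
List the singular points by increasing real part (a conjugate pair: the negative imaginary part first).


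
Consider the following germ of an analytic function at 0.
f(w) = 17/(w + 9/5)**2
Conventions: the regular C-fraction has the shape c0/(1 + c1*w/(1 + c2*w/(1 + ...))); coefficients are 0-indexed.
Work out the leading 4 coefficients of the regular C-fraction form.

The regular C-fraction coefficients are [425/81, 10/9, -5/18, 5/18].

Taylor coefficients (expand at 0): a_0 = 425/81, a_1 = -4250/729, a_2 = 10625/2187, a_3 = -212500/59049.
c0 = a_0 = 425/81. Peel one level at a time: if S = 1 + c*w/S' with S'(0) = 1, then c is the w-coefficient of S and S' = c*w/(S - 1).
S_1 = c0/f = 1 + (10/9)*w + (25/81)*w^2 + ...; c1 = 10/9.
S_2 = c1*w/(S_1 - 1) = 1 + (-5/18)*w + (25/324)*w^2 + ...; c2 = -5/18.
S_3 = c2*w/(S_2 - 1) = 1 + (5/18)*w + ...; c3 = 5/18.


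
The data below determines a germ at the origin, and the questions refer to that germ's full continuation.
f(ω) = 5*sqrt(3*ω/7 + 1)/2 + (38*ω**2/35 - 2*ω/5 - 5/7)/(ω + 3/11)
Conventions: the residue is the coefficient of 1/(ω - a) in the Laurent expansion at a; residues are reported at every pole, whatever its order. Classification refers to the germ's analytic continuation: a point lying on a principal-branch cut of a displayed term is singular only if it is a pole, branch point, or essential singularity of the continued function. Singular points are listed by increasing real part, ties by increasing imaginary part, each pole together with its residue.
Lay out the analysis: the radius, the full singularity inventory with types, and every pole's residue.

Denominator factor (ω + 3/11): pole of order 1 at -3/11, modulus 3/11.
Branch term (5/2)*sqrt(1 - ω/(-7/3)): its argument vanishes at ω = -7/3, a square-root branch point, modulus 7/3.
The radius of convergence is the smallest modulus among the singular points: 3/11.
The branch term is analytic at -3/11 and contributes nothing to the residue; only the rational part matters.
At the order-1 pole -3/11 set g(ω) = (ω - (-3/11))*(rational part) = 38*ω**2/35 - 2*ω/5 - 5/7.
Simple pole: residue = g(a) at a = -3/11, which is -2221/4235.
List the singular points by increasing real part (a conjugate pair: the negative imaginary part first).

Radius of convergence at 0: 3/11.
At -7/3: an algebraic (square-root) branch point.
At -3/11: a pole of order 1; residue -2221/4235.


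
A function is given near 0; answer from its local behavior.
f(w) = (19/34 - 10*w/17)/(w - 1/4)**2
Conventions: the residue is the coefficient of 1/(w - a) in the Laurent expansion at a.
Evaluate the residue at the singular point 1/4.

The residue is -10/17.

At the order-2 pole 1/4 set g(w) = (w - (1/4))^2*f(w) = 19/34 - 10*w/17.
Order-2 pole: residue = g'(a); g'(1/4) = -10/17, so the residue is -10/17.


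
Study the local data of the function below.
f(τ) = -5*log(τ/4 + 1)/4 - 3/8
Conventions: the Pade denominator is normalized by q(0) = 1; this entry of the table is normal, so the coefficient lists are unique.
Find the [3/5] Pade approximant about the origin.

The Pade approximant has numerator coefficients [-3/8, -626065/1299968, -161545/1299968, -1818065/218394624]; denominator coefficients [1, 73275/162496, 19425/324992, 36425/18199552, -555/36399104, 201/582385664].

Taylor coefficients needed (expand at 0): a_0 = -3/8, a_1 = -5/16, a_2 = 5/128, a_3 = -5/768, a_4 = 5/4096, a_5 = -1/4096, a_6 = 5/98304, a_7 = -5/458752, a_8 = 5/2097152.
Write the denominator as Q(τ) = 1 + q1*τ + q2*τ^2 + q3*τ^3 + q4*τ^4 + q5*τ^5. Requiring Q*f - P = O(τ^9) with deg P <= 3 kills the coefficients of τ^4..τ^8 in Q*f:
  τ^4: a_4 + q1*a_3 + q2*a_2 + q3*a_1 + q4*a_0 = 0, i.e. 5/4096 + (-5/768)*q1 + (5/128)*q2 + (-5/16)*q3 + (-3/8)*q4 = 0.
  τ^5: a_5 + q1*a_4 + q2*a_3 + q3*a_2 + q4*a_1 + q5*a_0 = 0, i.e. -1/4096 + (5/4096)*q1 + (-5/768)*q2 + (5/128)*q3 + (-5/16)*q4 + (-3/8)*q5 = 0.
  τ^6: a_6 + q1*a_5 + q2*a_4 + q3*a_3 + q4*a_2 + q5*a_1 = 0, i.e. 5/98304 + (-1/4096)*q1 + (5/4096)*q2 + (-5/768)*q3 + (5/128)*q4 + (-5/16)*q5 = 0.
  τ^7: a_7 + q1*a_6 + q2*a_5 + q3*a_4 + q4*a_3 + q5*a_2 = 0, i.e. -5/458752 + (5/98304)*q1 + (-1/4096)*q2 + (5/4096)*q3 + (-5/768)*q4 + (5/128)*q5 = 0.
  τ^8: a_8 + q1*a_7 + q2*a_6 + q3*a_5 + q4*a_4 + q5*a_3 = 0, i.e. 5/2097152 + (-5/458752)*q1 + (5/98304)*q2 + (-1/4096)*q3 + (5/4096)*q4 + (-5/768)*q5 = 0.
Solving this linear system: q1 = 73275/162496, q2 = 19425/324992, q3 = 36425/18199552, q4 = -555/36399104, q5 = 201/582385664.
The numerator is Q*f truncated at degree 3: P0 = a_0 = -3/8; P1 = a_1 + q1*a_0 = -626065/1299968; P2 = a_2 + q1*a_1 + q2*a_0 = -161545/1299968; P3 = a_3 + q1*a_2 + q2*a_1 + q3*a_0 = -1818065/218394624.


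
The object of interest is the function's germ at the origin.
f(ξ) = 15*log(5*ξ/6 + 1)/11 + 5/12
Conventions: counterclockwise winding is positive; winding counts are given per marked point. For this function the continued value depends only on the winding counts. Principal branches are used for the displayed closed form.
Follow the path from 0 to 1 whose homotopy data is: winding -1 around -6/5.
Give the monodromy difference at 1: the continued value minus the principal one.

The rational part is single-valued and drops out of the difference; each branch term changes only by its own monodromy.
(15/11)*log(1 - ξ/(-6/5)): each positive loop around -6/5 adds 2*pi*i to the log, so winding -1 contributes (15/11)*(-1)*2*pi*i = -(30/11)*pi*i.
Summing the contributions at ξ = 1 gives -(30/11)*pi*i.

Continued minus principal equals -(30/11)*pi*i.


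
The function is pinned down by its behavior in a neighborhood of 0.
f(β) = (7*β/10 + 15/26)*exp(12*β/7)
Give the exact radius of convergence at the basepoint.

The factor exp(12*β/7) is entire and contributes no finite singular point.
The polynomial part has no poles.
No finite singular points: the Taylor series at 0 converges everywhere.

The radius of convergence is infinite.


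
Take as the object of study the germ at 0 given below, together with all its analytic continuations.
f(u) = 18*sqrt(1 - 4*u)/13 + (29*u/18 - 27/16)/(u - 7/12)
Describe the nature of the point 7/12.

The point is a pole of order 1.

The denominator factor u - 7/12 vanishes at 7/12 and appears to the power 1; the numerator there equals -323/432, nonzero, and no other factor vanishes.
The branch terms are analytic at this point.
Hence a pole whose order is the multiplicity, 1.


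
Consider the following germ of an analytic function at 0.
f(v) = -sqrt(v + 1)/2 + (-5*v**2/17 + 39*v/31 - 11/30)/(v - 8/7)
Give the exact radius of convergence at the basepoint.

The radius of convergence is 1.

Denominator factor (v - 8/7): pole of order 1 at 8/7, modulus 8/7.
Branch term (-1/2)*sqrt(1 - v/(-1)): its argument vanishes at v = -1, a square-root branch point, modulus 1.
The radius of convergence is the smallest modulus among the singular points: 1.


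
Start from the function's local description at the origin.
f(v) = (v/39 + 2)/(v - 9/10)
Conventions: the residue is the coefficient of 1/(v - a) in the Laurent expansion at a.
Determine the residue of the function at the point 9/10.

At the order-1 pole 9/10 set g(v) = (v - (9/10))*f(v) = v/39 + 2.
Simple pole: residue = g(a) at a = 9/10, which is 263/130.

The residue is 263/130.


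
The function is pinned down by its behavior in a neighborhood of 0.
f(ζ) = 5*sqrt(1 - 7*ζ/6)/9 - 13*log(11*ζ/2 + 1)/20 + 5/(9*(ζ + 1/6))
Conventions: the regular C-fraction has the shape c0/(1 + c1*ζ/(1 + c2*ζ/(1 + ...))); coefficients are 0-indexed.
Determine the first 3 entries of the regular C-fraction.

Taylor coefficients (expand at 0): a_0 = 35/9, a_1 = -25811/1080, a_2 = 420347/3240.
c0 = a_0 = 35/9. Peel one level at a time: if S = 1 + c*ζ/S' with S'(0) = 1, then c is the ζ-coefficient of S and S' = c*ζ/(S - 1).
S_1 = c0/f = 1 + (25811/4200)*ζ + (8635769/1960000)*ζ^2 + ...; c1 = 25811/4200.
S_2 = c1*ζ/(S_1 - 1) = 1 + (-25907307/36135400)*ζ + ...; c2 = -25907307/36135400.

The regular C-fraction coefficients are [35/9, 25811/4200, -25907307/36135400].


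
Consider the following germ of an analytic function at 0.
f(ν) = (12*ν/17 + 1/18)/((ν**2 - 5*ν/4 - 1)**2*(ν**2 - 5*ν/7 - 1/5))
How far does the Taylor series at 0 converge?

The radius of convergence is -5/14 + (1/70)*sqrt(1605).

Denominator factor (ν**2 - 5*ν/4 - 1)^2: discriminant 89/16, real irrational roots 5/8 + (1/8)*sqrt(89) and 5/8 - (1/8)*sqrt(89); poles of order 2, moduli 5/8 + (1/8)*sqrt(89) and -5/8 + (1/8)*sqrt(89).
Denominator factor (ν**2 - 5*ν/7 - 1/5): discriminant 321/245, real irrational roots 5/14 + (1/70)*sqrt(1605) and 5/14 - (1/70)*sqrt(1605); poles of order 1, moduli 5/14 + (1/70)*sqrt(1605) and -5/14 + (1/70)*sqrt(1605).
The radius of convergence is the smallest modulus among the singular points: -5/14 + (1/70)*sqrt(1605).


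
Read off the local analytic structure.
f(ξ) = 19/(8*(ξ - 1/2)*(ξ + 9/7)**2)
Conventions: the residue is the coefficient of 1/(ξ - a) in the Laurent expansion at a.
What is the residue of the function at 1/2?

The residue is 931/1250.

At the order-1 pole 1/2 set g(ξ) = (ξ - (1/2))*f(ξ) = 19/(8*(ξ + 9/7)**2).
Simple pole: residue = g(a) at a = 1/2, which is 931/1250.


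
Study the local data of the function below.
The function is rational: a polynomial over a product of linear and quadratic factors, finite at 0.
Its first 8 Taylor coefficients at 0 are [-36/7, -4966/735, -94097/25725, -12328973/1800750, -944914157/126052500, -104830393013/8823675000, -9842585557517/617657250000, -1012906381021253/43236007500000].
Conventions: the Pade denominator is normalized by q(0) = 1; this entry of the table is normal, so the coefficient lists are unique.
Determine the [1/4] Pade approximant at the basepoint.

Taylor coefficients needed (read off): a_0 = -36/7, a_1 = -4966/735, a_2 = -94097/25725, a_3 = -12328973/1800750, a_4 = -944914157/126052500, a_5 = -104830393013/8823675000.
Write the denominator as Q(j) = 1 + q1*j + q2*j^2 + q3*j^3 + q4*j^4. Requiring Q*f - P = O(j^6) with deg P <= 1 kills the coefficients of j^2..j^5 in Q*f:
  j^2: a_2 + q1*a_1 + q2*a_0 = 0, i.e. -94097/25725 + (-4966/735)*q1 + (-36/7)*q2 = 0.
  j^3: a_3 + q1*a_2 + q2*a_1 + q3*a_0 = 0, i.e. -12328973/1800750 + (-94097/25725)*q1 + (-4966/735)*q2 + (-36/7)*q3 = 0.
  j^4: a_4 + q1*a_3 + q2*a_2 + q3*a_1 + q4*a_0 = 0, i.e. -944914157/126052500 + (-12328973/1800750)*q1 + (-94097/25725)*q2 + (-4966/735)*q3 + (-36/7)*q4 = 0.
  j^5: a_5 + q1*a_4 + q2*a_3 + q3*a_2 + q4*a_1 = 0, i.e. -104830393013/8823675000 + (-944914157/126052500)*q1 + (-12328973/1800750)*q2 + (-94097/25725)*q3 + (-4966/735)*q4 = 0.
Solving this linear system: q1 = 2685489727/9595656140, q2 = -20705781183/19191312280, q3 = -433336719/3838262456, q4 = -35100274239/38382624560.
The numerator is Q*f truncated at degree 1: P0 = a_0 = -36/7; P1 = a_1 + q1*a_0 = -11796567257/1439348421.

The Pade approximant has numerator coefficients [-36/7, -11796567257/1439348421]; denominator coefficients [1, 2685489727/9595656140, -20705781183/19191312280, -433336719/3838262456, -35100274239/38382624560].


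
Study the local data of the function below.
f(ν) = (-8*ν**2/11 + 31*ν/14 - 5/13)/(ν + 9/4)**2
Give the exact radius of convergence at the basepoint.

Denominator factor (ν + 9/4)^2: pole of order 2 at -9/4, modulus 9/4.
The radius of convergence is the smallest modulus among the singular points: 9/4.

The radius of convergence is 9/4.


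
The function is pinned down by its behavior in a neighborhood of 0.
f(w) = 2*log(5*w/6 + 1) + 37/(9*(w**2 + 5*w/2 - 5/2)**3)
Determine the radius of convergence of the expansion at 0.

The radius of convergence is -5/4 + (1/4)*sqrt(65).

Denominator factor (w**2 + 5*w/2 - 5/2)^3: discriminant 65/4, real irrational roots -5/4 + (1/4)*sqrt(65) and -5/4 - (1/4)*sqrt(65); poles of order 3, moduli -5/4 + (1/4)*sqrt(65) and 5/4 + (1/4)*sqrt(65).
Branch term (2)*log(1 - w/(-6/5)): its argument vanishes at w = -6/5, a logarithmic branch point, modulus 6/5.
The radius of convergence is the smallest modulus among the singular points: -5/4 + (1/4)*sqrt(65).


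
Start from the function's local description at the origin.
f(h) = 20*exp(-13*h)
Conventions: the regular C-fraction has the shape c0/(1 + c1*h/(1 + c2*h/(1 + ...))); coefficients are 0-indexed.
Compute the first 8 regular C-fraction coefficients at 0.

The regular C-fraction coefficients are [20, 13, -13/2, 13/6, -13/6, 13/10, -13/10, 13/14].

Taylor coefficients (expand at 0): a_0 = 20, a_1 = -260, a_2 = 1690, a_3 = -21970/3, a_4 = 142805/6, a_5 = -371293/6, a_6 = 4826809/36, a_7 = -62748517/252.
c0 = a_0 = 20. Peel one level at a time: if S = 1 + c*h/S' with S'(0) = 1, then c is the h-coefficient of S and S' = c*h/(S - 1).
S_1 = c0/f = 1 + (13)*h + (169/2)*h^2 + ...; c1 = 13.
S_2 = c1*h/(S_1 - 1) = 1 + (-13/2)*h + (169/12)*h^2 + ...; c2 = -13/2.
S_3 = c2*h/(S_2 - 1) = 1 + (13/6)*h + (169/36)*h^2 + ...; c3 = 13/6.
S_4 = c3*h/(S_3 - 1) = 1 + (-13/6)*h + (169/60)*h^2 + ...; c4 = -13/6.
S_5 = c4*h/(S_4 - 1) = 1 + (13/10)*h + (169/100)*h^2 + ...; c5 = 13/10.
S_6 = c5*h/(S_5 - 1) = 1 + (-13/10)*h + (169/140)*h^2 + ...; c6 = -13/10.
S_7 = c6*h/(S_6 - 1) = 1 + (13/14)*h + ...; c7 = 13/14.
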